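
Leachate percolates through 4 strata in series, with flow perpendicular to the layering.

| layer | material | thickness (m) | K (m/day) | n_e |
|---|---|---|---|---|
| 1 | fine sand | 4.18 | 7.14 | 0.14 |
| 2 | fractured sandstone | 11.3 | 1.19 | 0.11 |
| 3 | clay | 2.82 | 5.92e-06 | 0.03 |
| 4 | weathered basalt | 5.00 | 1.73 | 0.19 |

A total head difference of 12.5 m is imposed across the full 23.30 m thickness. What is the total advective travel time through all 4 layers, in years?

299

With flow normal to the layers, continuity requires the same specific discharge q through every layer.
Σ(b_i/K_i) = 4.18/7.14 + 11.3/1.19 + 2.82/5.92e-06 + 5.00/1.73 = 4.764e+05 d.
q = Δh / Σ(b_i/K_i) = 12.5 / 4.764e+05 = 2.624e-05 m/day.
In each layer the seepage velocity is v_i = q/n_i, so the layer transit time is t_i = b_i·n_i / q:
  layer 1 (fine sand): t_1 = 4.18 × 0.14 / 2.624e-05 = 22301 d
  layer 2 (fractured sandstone): t_2 = 11.3 × 0.11 / 2.624e-05 = 47370 d
  layer 3 (clay): t_3 = 2.82 × 0.03 / 2.624e-05 = 3224 d
  layer 4 (weathered basalt): t_4 = 5.00 × 0.19 / 2.624e-05 = 36204 d
Total t = Σ t_i = 1.091e+05 days = 298.7 years.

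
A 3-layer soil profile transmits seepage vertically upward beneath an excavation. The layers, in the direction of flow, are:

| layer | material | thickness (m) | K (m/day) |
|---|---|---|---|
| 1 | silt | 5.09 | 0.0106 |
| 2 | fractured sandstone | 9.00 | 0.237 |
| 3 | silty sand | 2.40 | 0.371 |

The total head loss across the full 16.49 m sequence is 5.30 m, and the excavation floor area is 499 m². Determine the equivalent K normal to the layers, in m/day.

Flow is perpendicular to layering, so the layers act in series and the equivalent K is the thickness-weighted harmonic mean.
Total thickness L = 5.09 + 9.00 + 2.40 = 16.49 m.
Σ(b_i/K_i) = 5.09/0.0106 + 9.00/0.237 + 2.40/0.371 = 524.6 d.
K_eq = L / Σ(b_i/K_i) = 16.49 / 524.6 = 0.03143 m/day.

0.0314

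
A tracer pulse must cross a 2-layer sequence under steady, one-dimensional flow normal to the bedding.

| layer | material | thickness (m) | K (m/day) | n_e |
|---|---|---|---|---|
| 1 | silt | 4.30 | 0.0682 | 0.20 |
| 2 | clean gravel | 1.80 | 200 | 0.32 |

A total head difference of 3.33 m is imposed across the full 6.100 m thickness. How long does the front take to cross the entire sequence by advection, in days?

With flow normal to the layers, continuity requires the same specific discharge q through every layer.
Σ(b_i/K_i) = 4.30/0.0682 + 1.80/200 = 63.06 d.
q = Δh / Σ(b_i/K_i) = 3.33 / 63.06 = 0.05281 m/day.
In each layer the seepage velocity is v_i = q/n_i, so the layer transit time is t_i = b_i·n_i / q:
  layer 1 (silt): t_1 = 4.30 × 0.20 / 0.05281 = 16.29 d
  layer 2 (clean gravel): t_2 = 1.80 × 0.32 / 0.05281 = 10.91 d
Total t = Σ t_i = 27.19 days.

27.2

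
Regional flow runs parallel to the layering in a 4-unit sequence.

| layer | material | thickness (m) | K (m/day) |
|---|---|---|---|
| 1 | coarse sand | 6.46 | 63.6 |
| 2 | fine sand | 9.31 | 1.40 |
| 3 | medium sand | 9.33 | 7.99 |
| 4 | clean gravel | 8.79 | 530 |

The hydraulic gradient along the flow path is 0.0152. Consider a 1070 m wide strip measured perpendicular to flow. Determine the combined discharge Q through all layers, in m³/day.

Flow is parallel to layering, so each bed carries its own Darcy discharge and the transmissivities add.
Σ(K_i·b_i) = 63.6×6.46 + 1.40×9.31 + 7.99×9.33 + 530×8.79 = 5157 m²/day.
Hydraulic gradient i = 0.0152.
Q = Σ(K_i·b_i) · W · i = 5157 × 1070 × 0.01520 = 83876 m³/day.

83900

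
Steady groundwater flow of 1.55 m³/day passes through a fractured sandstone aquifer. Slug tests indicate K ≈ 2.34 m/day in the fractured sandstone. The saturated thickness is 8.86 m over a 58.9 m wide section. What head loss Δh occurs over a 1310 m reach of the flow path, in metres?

1.66

Cross-sectional area A = 58.9 × 8.86 = 521.9 m².
From Q = K·A·i, i = Q / (K·A) = 1.55 / (2.340 × 521.9) = 0.001269.
Head loss Δh = i · L = 0.001269 × 1310 = 1.663 m.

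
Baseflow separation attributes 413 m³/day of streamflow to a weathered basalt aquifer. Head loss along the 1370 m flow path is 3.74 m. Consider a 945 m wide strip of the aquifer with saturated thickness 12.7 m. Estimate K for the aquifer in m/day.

Cross-sectional area A = 945 × 12.7 = 12002 m².
Hydraulic gradient i = Δh / L = 3.74 / 1370 = 0.002730.
From Q = K·A·i, K = Q / (A·i) = 413 / (12002 × 0.002730) = 12.61 m/day.

12.6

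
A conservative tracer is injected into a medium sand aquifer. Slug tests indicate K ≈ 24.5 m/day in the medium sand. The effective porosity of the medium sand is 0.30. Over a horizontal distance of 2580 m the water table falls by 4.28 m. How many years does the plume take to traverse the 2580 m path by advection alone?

Hydraulic gradient i = Δh / L = 4.28 / 2580 = 0.001659.
Darcy flux q = K · i = 24.50 × 0.001659 = 0.04064 m/day.
Seepage velocity v = q / n_e = 0.04064 / 0.30 = 0.1355 m/day.
Travel time t = L / v = 2580 / 0.1355 = 19044 days = 52.14 years.

52.1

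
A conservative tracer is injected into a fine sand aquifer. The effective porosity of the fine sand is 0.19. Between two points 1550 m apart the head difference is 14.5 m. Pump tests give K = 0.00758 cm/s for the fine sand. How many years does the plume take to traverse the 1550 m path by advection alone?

Convert K: 0.00758 cm/s × 864 = 6.549 m/day.
Hydraulic gradient i = Δh / L = 14.5 / 1550 = 0.009355.
Darcy flux q = K · i = 6.549 × 0.009355 = 0.06127 m/day.
Seepage velocity v = q / n_e = 0.06127 / 0.19 = 0.3225 m/day.
Travel time t = L / v = 1550 / 0.3225 = 4807 days = 13.16 years.

13.2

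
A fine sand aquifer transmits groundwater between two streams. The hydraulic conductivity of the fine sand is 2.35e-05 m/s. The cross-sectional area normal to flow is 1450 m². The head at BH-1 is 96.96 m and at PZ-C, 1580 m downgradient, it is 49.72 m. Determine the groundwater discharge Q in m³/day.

88.0

Convert K: 2.35e-05 m/s × 86400 = 2.030 m/day.
Hydraulic gradient i = (96.96 − 49.72) / 1580 = 47.24 / 1580 = 0.02990.
Darcy's law: Q = K · A · i = 2.030 × 1450 × 0.02990 = 88.02 m³/day.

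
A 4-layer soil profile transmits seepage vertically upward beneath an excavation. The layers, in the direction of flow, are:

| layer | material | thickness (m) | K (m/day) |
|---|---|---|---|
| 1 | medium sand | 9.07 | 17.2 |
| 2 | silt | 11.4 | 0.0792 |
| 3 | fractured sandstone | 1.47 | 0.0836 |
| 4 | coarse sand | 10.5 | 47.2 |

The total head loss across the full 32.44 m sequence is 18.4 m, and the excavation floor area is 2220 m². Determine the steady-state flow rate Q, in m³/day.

252

Flow is perpendicular to layering, so the layers act in series and the equivalent K is the thickness-weighted harmonic mean.
Total thickness L = 9.07 + 11.4 + 1.47 + 10.5 = 32.44 m.
Σ(b_i/K_i) = 9.07/17.2 + 11.4/0.0792 + 1.47/0.0836 + 10.5/47.2 = 162.3 d.
K_eq = L / Σ(b_i/K_i) = 32.44 / 162.3 = 0.1999 m/day.
Q = K_eq · A · (Δh/L) = 0.1999 × 2220 × (18.4/32.44) = 251.7 m³/day.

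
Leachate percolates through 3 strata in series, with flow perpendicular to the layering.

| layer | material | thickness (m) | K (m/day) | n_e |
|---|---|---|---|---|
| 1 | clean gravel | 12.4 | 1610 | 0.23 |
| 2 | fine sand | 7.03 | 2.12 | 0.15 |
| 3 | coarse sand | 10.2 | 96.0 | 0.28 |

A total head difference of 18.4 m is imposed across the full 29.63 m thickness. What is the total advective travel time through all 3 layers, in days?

1.26

With flow normal to the layers, continuity requires the same specific discharge q through every layer.
Σ(b_i/K_i) = 12.4/1610 + 7.03/2.12 + 10.2/96.0 = 3.430 d.
q = Δh / Σ(b_i/K_i) = 18.4 / 3.430 = 5.364 m/day.
In each layer the seepage velocity is v_i = q/n_i, so the layer transit time is t_i = b_i·n_i / q:
  layer 1 (clean gravel): t_1 = 12.4 × 0.23 / 5.364 = 0.5316 d
  layer 2 (fine sand): t_2 = 7.03 × 0.15 / 5.364 = 0.1966 d
  layer 3 (coarse sand): t_3 = 10.2 × 0.28 / 5.364 = 0.5324 d
Total t = Σ t_i = 1.261 days.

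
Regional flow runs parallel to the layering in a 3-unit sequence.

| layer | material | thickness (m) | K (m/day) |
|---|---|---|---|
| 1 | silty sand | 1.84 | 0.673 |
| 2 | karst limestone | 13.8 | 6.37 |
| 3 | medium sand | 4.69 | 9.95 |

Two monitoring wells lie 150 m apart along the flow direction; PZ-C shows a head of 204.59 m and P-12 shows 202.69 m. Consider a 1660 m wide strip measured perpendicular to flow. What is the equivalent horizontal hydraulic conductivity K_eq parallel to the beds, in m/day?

Flow is parallel to layering, so each bed carries its own Darcy discharge and the transmissivities add.
Σ(K_i·b_i) = 0.673×1.84 + 6.37×13.8 + 9.95×4.69 = 135.8 m²/day.
Total thickness b = 20.33 m, so K_eq = Σ(K_i·b_i)/b = 6.680 m/day.

6.68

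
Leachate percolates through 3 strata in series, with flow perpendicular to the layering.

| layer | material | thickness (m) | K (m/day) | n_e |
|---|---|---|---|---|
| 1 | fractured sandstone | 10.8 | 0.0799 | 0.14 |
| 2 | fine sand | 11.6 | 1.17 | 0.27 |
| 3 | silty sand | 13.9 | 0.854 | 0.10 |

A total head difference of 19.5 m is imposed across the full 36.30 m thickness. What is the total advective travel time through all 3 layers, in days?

With flow normal to the layers, continuity requires the same specific discharge q through every layer.
Σ(b_i/K_i) = 10.8/0.0799 + 11.6/1.17 + 13.9/0.854 = 161.4 d.
q = Δh / Σ(b_i/K_i) = 19.5 / 161.4 = 0.1208 m/day.
In each layer the seepage velocity is v_i = q/n_i, so the layer transit time is t_i = b_i·n_i / q:
  layer 1 (fractured sandstone): t_1 = 10.8 × 0.14 / 0.1208 = 12.51 d
  layer 2 (fine sand): t_2 = 11.6 × 0.27 / 0.1208 = 25.92 d
  layer 3 (silty sand): t_3 = 13.9 × 0.10 / 0.1208 = 11.50 d
Total t = Σ t_i = 49.93 days.

49.9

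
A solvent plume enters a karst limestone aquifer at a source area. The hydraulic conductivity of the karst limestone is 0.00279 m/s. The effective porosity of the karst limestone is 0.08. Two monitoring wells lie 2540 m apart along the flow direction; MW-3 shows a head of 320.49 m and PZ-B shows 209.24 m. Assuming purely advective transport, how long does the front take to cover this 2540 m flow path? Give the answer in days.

19.2

Convert K: 0.00279 m/s × 86400 = 241.1 m/day.
Hydraulic gradient i = (320.49 − 209.24) / 2540 = 111.25 / 2540 = 0.04380.
Darcy flux q = K · i = 241.1 × 0.04380 = 10.56 m/day.
Seepage velocity v = q / n_e = 10.56 / 0.08 = 132.0 m/day.
Travel time t = L / v = 2540 / 132.0 = 19.25 days.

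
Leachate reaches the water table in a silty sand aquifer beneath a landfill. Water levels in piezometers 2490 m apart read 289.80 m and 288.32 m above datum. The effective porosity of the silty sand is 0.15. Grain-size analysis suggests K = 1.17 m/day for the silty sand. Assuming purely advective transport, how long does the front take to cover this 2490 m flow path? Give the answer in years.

1470

Hydraulic gradient i = (289.80 − 288.32) / 2490 = 1.48 / 2490 = 0.0005944.
Darcy flux q = K · i = 1.170 × 0.0005944 = 0.0006954 m/day.
Seepage velocity v = q / n_e = 0.0006954 / 0.15 = 0.004636 m/day.
Travel time t = L / v = 2490 / 0.004636 = 5.371e+05 days = 1470 years.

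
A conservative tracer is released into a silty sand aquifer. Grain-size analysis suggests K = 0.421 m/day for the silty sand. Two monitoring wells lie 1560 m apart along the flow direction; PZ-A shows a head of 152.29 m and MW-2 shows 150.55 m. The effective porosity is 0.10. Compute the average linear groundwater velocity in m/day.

Hydraulic gradient i = (152.29 − 150.55) / 1560 = 1.74 / 1560 = 0.001115.
Darcy flux q = K · i = 0.4210 × 0.001115 = 0.0004696 m/day.
Seepage velocity v = q / n_e = 0.0004696 / 0.10 = 0.004696 m/day.

0.00470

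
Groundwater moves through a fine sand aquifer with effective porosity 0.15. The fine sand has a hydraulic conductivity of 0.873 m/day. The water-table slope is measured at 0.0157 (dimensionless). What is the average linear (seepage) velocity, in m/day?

0.0914

Hydraulic gradient i = 0.0157.
Darcy flux q = K · i = 0.8730 × 0.01570 = 0.01371 m/day.
Seepage velocity v = q / n_e = 0.01371 / 0.15 = 0.09137 m/day.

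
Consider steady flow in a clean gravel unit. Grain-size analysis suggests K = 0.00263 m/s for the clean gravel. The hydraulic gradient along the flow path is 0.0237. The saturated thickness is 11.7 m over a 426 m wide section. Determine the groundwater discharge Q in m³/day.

Convert K: 0.00263 m/s × 86400 = 227.2 m/day.
Cross-sectional area A = 426 × 11.7 = 4984 m².
Hydraulic gradient i = 0.0237.
Darcy's law: Q = K · A · i = 227.2 × 4984 × 0.02370 = 26842 m³/day.

26800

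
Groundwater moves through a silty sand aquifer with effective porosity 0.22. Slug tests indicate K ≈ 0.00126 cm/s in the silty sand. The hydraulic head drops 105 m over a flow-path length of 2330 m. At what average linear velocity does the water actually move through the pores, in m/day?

Convert K: 0.00126 cm/s × 864 = 1.089 m/day.
Hydraulic gradient i = Δh / L = 105 / 2330 = 0.04506.
Darcy flux q = K · i = 1.089 × 0.04506 = 0.04906 m/day.
Seepage velocity v = q / n_e = 0.04906 / 0.22 = 0.2230 m/day.

0.223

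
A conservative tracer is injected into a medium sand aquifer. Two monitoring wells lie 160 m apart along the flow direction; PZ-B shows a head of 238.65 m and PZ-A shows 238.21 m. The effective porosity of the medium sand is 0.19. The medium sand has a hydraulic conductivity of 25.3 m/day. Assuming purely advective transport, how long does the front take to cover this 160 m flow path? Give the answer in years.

1.20

Hydraulic gradient i = (238.65 − 238.21) / 160 = 0.44 / 160 = 0.002750.
Darcy flux q = K · i = 25.30 × 0.002750 = 0.06957 m/day.
Seepage velocity v = q / n_e = 0.06957 / 0.19 = 0.3662 m/day.
Travel time t = L / v = 160 / 0.3662 = 436.9 days = 1.196 years.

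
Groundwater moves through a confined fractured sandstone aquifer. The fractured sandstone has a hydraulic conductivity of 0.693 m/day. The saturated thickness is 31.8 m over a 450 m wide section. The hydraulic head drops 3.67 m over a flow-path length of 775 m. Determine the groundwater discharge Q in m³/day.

47.0

Cross-sectional area A = 450 × 31.8 = 14310 m².
Hydraulic gradient i = Δh / L = 3.67 / 775 = 0.004735.
Darcy's law: Q = K · A · i = 0.6930 × 14310 × 0.004735 = 46.96 m³/day.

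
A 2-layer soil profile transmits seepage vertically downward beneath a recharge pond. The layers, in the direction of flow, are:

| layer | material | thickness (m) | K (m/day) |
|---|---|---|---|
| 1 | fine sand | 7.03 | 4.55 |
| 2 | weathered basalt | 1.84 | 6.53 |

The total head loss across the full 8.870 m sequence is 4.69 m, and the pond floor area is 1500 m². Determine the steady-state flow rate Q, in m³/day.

Flow is perpendicular to layering, so the layers act in series and the equivalent K is the thickness-weighted harmonic mean.
Total thickness L = 7.03 + 1.84 = 8.870 m.
Σ(b_i/K_i) = 7.03/4.55 + 1.84/6.53 = 1.827 d.
K_eq = L / Σ(b_i/K_i) = 8.870 / 1.827 = 4.855 m/day.
Q = K_eq · A · (Δh/L) = 4.855 × 1500 × (4.69/8.870) = 3851 m³/day.

3850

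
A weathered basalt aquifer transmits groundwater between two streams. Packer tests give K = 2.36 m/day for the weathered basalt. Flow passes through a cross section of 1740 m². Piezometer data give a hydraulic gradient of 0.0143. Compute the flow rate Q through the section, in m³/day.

Hydraulic gradient i = 0.0143.
Darcy's law: Q = K · A · i = 2.360 × 1740 × 0.01430 = 58.72 m³/day.

58.7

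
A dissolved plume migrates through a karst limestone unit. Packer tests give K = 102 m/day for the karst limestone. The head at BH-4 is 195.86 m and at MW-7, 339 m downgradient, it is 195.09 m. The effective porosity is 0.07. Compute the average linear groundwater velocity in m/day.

3.31

Hydraulic gradient i = (195.86 − 195.09) / 339 = 0.77 / 339 = 0.002271.
Darcy flux q = K · i = 102.0 × 0.002271 = 0.2317 m/day.
Seepage velocity v = q / n_e = 0.2317 / 0.07 = 3.310 m/day.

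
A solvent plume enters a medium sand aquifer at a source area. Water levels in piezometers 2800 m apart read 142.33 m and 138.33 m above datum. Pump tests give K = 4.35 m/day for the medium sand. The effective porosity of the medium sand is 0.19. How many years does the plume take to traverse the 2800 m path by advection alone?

Hydraulic gradient i = (142.33 − 138.33) / 2800 = 4 / 2800 = 0.001429.
Darcy flux q = K · i = 4.350 × 0.001429 = 0.006214 m/day.
Seepage velocity v = q / n_e = 0.006214 / 0.19 = 0.03271 m/day.
Travel time t = L / v = 2800 / 0.03271 = 85609 days = 234.4 years.

234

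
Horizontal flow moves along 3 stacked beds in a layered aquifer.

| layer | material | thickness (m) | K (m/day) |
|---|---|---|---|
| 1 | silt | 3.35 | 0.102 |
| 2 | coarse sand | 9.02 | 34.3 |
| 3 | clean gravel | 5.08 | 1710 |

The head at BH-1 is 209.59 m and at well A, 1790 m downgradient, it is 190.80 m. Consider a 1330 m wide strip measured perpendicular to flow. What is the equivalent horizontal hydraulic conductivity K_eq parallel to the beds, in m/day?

Flow is parallel to layering, so each bed carries its own Darcy discharge and the transmissivities add.
Σ(K_i·b_i) = 0.102×3.35 + 34.3×9.02 + 1710×5.08 = 8997 m²/day.
Total thickness b = 17.45 m, so K_eq = Σ(K_i·b_i)/b = 515.6 m/day.

516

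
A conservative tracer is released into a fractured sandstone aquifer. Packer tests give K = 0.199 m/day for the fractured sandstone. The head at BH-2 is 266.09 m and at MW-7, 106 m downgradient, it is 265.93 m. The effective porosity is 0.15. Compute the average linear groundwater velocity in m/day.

0.00200

Hydraulic gradient i = (266.09 − 265.93) / 106 = 0.16 / 106 = 0.001509.
Darcy flux q = K · i = 0.1990 × 0.001509 = 0.0003004 m/day.
Seepage velocity v = q / n_e = 0.0003004 / 0.15 = 0.002003 m/day.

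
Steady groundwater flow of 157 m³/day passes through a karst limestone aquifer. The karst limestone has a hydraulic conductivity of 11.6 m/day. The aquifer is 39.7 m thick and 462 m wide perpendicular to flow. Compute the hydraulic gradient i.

0.000738

Cross-sectional area A = 462 × 39.7 = 18341 m².
From Q = K·A·i, i = Q / (K·A) = 157 / (11.60 × 18341) = 0.0007379.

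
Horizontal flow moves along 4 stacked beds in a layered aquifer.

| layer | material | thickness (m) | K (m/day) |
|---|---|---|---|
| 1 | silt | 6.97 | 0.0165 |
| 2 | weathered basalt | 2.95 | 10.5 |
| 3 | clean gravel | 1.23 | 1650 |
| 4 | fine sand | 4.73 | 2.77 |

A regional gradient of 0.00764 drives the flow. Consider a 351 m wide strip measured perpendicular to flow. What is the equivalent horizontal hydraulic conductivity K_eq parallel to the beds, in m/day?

Flow is parallel to layering, so each bed carries its own Darcy discharge and the transmissivities add.
Σ(K_i·b_i) = 0.0165×6.97 + 10.5×2.95 + 1650×1.23 + 2.77×4.73 = 2074 m²/day.
Total thickness b = 15.88 m, so K_eq = Σ(K_i·b_i)/b = 130.6 m/day.

131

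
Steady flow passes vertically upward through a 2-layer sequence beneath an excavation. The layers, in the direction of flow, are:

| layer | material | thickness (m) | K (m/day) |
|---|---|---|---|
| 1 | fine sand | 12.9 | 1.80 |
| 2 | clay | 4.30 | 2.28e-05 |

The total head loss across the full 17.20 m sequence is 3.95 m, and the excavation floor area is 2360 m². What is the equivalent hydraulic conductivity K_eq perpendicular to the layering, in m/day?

9.12e-05

Flow is perpendicular to layering, so the layers act in series and the equivalent K is the thickness-weighted harmonic mean.
Total thickness L = 12.9 + 4.30 = 17.20 m.
Σ(b_i/K_i) = 12.9/1.80 + 4.30/2.28e-05 = 1.886e+05 d.
K_eq = L / Σ(b_i/K_i) = 17.20 / 1.886e+05 = 9.120e-05 m/day.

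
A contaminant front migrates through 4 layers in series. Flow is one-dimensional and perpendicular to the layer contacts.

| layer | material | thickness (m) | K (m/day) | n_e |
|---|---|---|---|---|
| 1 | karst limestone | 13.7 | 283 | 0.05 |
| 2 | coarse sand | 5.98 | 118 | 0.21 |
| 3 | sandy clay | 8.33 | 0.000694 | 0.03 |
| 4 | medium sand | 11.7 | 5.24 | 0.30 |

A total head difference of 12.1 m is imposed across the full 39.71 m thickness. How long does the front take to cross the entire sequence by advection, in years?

With flow normal to the layers, continuity requires the same specific discharge q through every layer.
Σ(b_i/K_i) = 13.7/283 + 5.98/118 + 8.33/0.000694 + 11.7/5.24 = 12005 d.
q = Δh / Σ(b_i/K_i) = 12.1 / 12005 = 0.001008 m/day.
In each layer the seepage velocity is v_i = q/n_i, so the layer transit time is t_i = b_i·n_i / q:
  layer 1 (karst limestone): t_1 = 13.7 × 0.05 / 0.001008 = 679.6 d
  layer 2 (coarse sand): t_2 = 5.98 × 0.21 / 0.001008 = 1246 d
  layer 3 (sandy clay): t_3 = 8.33 × 0.03 / 0.001008 = 247.9 d
  layer 4 (medium sand): t_4 = 11.7 × 0.30 / 0.001008 = 3483 d
Total t = Σ t_i = 5656 days = 15.49 years.

15.5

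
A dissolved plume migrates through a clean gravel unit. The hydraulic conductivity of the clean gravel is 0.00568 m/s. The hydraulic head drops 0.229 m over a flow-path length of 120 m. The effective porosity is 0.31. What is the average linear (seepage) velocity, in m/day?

Convert K: 0.00568 m/s × 86400 = 490.8 m/day.
Hydraulic gradient i = Δh / L = 0.229 / 120 = 0.001908.
Darcy flux q = K · i = 490.8 × 0.001908 = 0.9365 m/day.
Seepage velocity v = q / n_e = 0.9365 / 0.31 = 3.021 m/day.

3.02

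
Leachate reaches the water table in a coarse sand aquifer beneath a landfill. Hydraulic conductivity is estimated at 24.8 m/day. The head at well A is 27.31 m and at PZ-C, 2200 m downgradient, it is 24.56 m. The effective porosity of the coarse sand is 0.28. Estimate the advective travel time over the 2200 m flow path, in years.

54.4

Hydraulic gradient i = (27.31 − 24.56) / 2200 = 2.75 / 2200 = 0.001250.
Darcy flux q = K · i = 24.80 × 0.001250 = 0.03100 m/day.
Seepage velocity v = q / n_e = 0.03100 / 0.28 = 0.1107 m/day.
Travel time t = L / v = 2200 / 0.1107 = 19871 days = 54.40 years.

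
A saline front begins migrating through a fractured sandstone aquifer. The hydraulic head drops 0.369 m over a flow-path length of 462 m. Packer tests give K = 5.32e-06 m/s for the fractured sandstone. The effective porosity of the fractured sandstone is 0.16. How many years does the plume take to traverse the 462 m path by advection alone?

551

Convert K: 5.32e-06 m/s × 86400 = 0.4596 m/day.
Hydraulic gradient i = Δh / L = 0.369 / 462 = 0.0007987.
Darcy flux q = K · i = 0.4596 × 0.0007987 = 0.0003671 m/day.
Seepage velocity v = q / n_e = 0.0003671 / 0.16 = 0.002295 m/day.
Travel time t = L / v = 462 / 0.002295 = 2.014e+05 days = 551.3 years.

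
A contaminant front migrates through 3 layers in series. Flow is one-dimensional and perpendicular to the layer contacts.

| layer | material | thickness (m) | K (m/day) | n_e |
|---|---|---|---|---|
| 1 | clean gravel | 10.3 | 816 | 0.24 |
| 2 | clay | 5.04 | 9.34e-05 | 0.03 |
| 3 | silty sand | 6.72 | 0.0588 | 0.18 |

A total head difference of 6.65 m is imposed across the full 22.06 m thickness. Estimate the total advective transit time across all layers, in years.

With flow normal to the layers, continuity requires the same specific discharge q through every layer.
Σ(b_i/K_i) = 10.3/816 + 5.04/9.34e-05 + 6.72/0.0588 = 54076 d.
q = Δh / Σ(b_i/K_i) = 6.65 / 54076 = 0.0001230 m/day.
In each layer the seepage velocity is v_i = q/n_i, so the layer transit time is t_i = b_i·n_i / q:
  layer 1 (clean gravel): t_1 = 10.3 × 0.24 / 0.0001230 = 20102 d
  layer 2 (clay): t_2 = 5.04 × 0.03 / 0.0001230 = 1230 d
  layer 3 (silty sand): t_3 = 6.72 × 0.18 / 0.0001230 = 9836 d
Total t = Σ t_i = 31167 days = 85.33 years.

85.3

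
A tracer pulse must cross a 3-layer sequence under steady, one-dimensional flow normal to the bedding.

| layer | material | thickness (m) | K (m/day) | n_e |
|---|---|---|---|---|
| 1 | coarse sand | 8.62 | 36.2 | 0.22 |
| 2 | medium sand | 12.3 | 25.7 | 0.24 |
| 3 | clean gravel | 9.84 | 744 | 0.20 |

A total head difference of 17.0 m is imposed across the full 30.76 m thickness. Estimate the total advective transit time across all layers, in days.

With flow normal to the layers, continuity requires the same specific discharge q through every layer.
Σ(b_i/K_i) = 8.62/36.2 + 12.3/25.7 + 9.84/744 = 0.7299 d.
q = Δh / Σ(b_i/K_i) = 17.0 / 0.7299 = 23.29 m/day.
In each layer the seepage velocity is v_i = q/n_i, so the layer transit time is t_i = b_i·n_i / q:
  layer 1 (coarse sand): t_1 = 8.62 × 0.22 / 23.29 = 0.08143 d
  layer 2 (medium sand): t_2 = 12.3 × 0.24 / 23.29 = 0.1268 d
  layer 3 (clean gravel): t_3 = 9.84 × 0.20 / 23.29 = 0.08450 d
Total t = Σ t_i = 0.2927 days.

0.293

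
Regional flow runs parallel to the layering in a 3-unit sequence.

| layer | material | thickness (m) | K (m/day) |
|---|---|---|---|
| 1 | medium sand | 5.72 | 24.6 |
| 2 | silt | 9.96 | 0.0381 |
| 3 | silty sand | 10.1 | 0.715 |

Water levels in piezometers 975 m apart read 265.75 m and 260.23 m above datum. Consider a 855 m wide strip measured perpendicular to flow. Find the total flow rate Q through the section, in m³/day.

718

Flow is parallel to layering, so each bed carries its own Darcy discharge and the transmissivities add.
Σ(K_i·b_i) = 24.6×5.72 + 0.0381×9.96 + 0.715×10.1 = 148.3 m²/day.
Hydraulic gradient i = (265.75 − 260.23) / 975 = 5.52 / 975 = 0.005662.
Q = Σ(K_i·b_i) · W · i = 148.3 × 855 × 0.005662 = 717.9 m³/day.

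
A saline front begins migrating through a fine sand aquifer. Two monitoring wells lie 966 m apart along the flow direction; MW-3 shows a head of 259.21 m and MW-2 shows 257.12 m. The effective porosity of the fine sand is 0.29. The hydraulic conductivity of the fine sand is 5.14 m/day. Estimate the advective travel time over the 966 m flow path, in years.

Hydraulic gradient i = (259.21 − 257.12) / 966 = 2.09 / 966 = 0.002164.
Darcy flux q = K · i = 5.140 × 0.002164 = 0.01112 m/day.
Seepage velocity v = q / n_e = 0.01112 / 0.29 = 0.03835 m/day.
Travel time t = L / v = 966 / 0.03835 = 25191 days = 68.97 years.

69.0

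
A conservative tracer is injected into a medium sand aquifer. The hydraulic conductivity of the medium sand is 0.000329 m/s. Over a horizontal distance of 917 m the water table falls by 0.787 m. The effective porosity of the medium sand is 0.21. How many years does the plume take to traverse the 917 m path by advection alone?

Convert K: 0.000329 m/s × 86400 = 28.43 m/day.
Hydraulic gradient i = Δh / L = 0.787 / 917 = 0.0008582.
Darcy flux q = K · i = 28.43 × 0.0008582 = 0.02440 m/day.
Seepage velocity v = q / n_e = 0.02440 / 0.21 = 0.1162 m/day.
Travel time t = L / v = 917 / 0.1162 = 7894 days = 21.61 years.

21.6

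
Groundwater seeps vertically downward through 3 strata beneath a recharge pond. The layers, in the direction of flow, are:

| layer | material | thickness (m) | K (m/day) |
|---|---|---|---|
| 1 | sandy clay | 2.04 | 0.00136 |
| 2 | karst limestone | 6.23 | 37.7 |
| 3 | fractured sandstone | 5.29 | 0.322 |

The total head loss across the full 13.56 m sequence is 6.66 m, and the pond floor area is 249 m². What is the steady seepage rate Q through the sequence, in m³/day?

1.09

Flow is perpendicular to layering, so the layers act in series and the equivalent K is the thickness-weighted harmonic mean.
Total thickness L = 2.04 + 6.23 + 5.29 = 13.56 m.
Σ(b_i/K_i) = 2.04/0.00136 + 6.23/37.7 + 5.29/0.322 = 1517 d.
K_eq = L / Σ(b_i/K_i) = 13.56 / 1517 = 0.008941 m/day.
Q = K_eq · A · (Δh/L) = 0.008941 × 249 × (6.66/13.56) = 1.093 m³/day.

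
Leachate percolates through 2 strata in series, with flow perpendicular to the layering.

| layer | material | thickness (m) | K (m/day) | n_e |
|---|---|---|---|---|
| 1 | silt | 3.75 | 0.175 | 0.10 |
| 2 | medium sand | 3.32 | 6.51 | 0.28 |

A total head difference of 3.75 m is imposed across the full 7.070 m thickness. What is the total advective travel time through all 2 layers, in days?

With flow normal to the layers, continuity requires the same specific discharge q through every layer.
Σ(b_i/K_i) = 3.75/0.175 + 3.32/6.51 = 21.94 d.
q = Δh / Σ(b_i/K_i) = 3.75 / 21.94 = 0.1709 m/day.
In each layer the seepage velocity is v_i = q/n_i, so the layer transit time is t_i = b_i·n_i / q:
  layer 1 (silt): t_1 = 3.75 × 0.10 / 0.1709 = 2.194 d
  layer 2 (medium sand): t_2 = 3.32 × 0.28 / 0.1709 = 5.438 d
Total t = Σ t_i = 7.632 days.

7.63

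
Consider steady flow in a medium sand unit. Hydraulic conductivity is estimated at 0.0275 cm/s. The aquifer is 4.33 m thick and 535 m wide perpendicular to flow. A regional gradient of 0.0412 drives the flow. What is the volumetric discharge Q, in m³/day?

Convert K: 0.0275 cm/s × 864 = 23.76 m/day.
Cross-sectional area A = 535 × 4.33 = 2317 m².
Hydraulic gradient i = 0.0412.
Darcy's law: Q = K · A · i = 23.76 × 2317 × 0.04120 = 2268 m³/day.

2270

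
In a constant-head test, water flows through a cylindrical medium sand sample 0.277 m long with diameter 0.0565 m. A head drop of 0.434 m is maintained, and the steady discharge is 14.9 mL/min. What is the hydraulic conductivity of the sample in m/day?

Cross-sectional area A = π·(d/2)² = π × (0.0565/2)² = 0.002507 m².
Convert discharge: 14.9 mL/min = 2.483e-07 m³/s.
Darcy's law rearranged: K = Q·L / (A·Δh) = 2.483e-07 × 0.277 / (0.002507 × 0.434) = 6.322e-05 m/s = 5.462 m/day.

5.46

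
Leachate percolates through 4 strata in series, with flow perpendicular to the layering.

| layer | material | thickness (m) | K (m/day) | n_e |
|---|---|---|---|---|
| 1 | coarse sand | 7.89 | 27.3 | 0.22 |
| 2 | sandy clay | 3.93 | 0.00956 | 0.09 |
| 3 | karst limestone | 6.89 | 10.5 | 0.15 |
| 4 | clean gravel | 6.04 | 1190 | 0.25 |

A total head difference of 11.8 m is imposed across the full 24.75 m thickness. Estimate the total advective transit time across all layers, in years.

0.443

With flow normal to the layers, continuity requires the same specific discharge q through every layer.
Σ(b_i/K_i) = 7.89/27.3 + 3.93/0.00956 + 6.89/10.5 + 6.04/1190 = 412.0 d.
q = Δh / Σ(b_i/K_i) = 11.8 / 412.0 = 0.02864 m/day.
In each layer the seepage velocity is v_i = q/n_i, so the layer transit time is t_i = b_i·n_i / q:
  layer 1 (coarse sand): t_1 = 7.89 × 0.22 / 0.02864 = 60.61 d
  layer 2 (sandy clay): t_2 = 3.93 × 0.09 / 0.02864 = 12.35 d
  layer 3 (karst limestone): t_3 = 6.89 × 0.15 / 0.02864 = 36.09 d
  layer 4 (clean gravel): t_4 = 6.04 × 0.25 / 0.02864 = 52.73 d
Total t = Σ t_i = 161.8 days = 0.4429 years.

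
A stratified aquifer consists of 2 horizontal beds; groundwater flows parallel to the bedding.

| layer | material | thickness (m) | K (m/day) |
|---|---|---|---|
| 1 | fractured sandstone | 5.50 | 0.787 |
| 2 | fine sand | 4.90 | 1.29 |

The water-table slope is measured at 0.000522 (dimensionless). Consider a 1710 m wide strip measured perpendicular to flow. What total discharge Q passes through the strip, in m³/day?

Flow is parallel to layering, so each bed carries its own Darcy discharge and the transmissivities add.
Σ(K_i·b_i) = 0.787×5.50 + 1.29×4.90 = 10.65 m²/day.
Hydraulic gradient i = 0.000522.
Q = Σ(K_i·b_i) · W · i = 10.65 × 1710 × 0.0005220 = 9.506 m³/day.

9.51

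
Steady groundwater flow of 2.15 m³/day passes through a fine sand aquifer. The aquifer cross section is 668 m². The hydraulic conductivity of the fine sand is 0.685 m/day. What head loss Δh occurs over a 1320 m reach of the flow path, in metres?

From Q = K·A·i, i = Q / (K·A) = 2.15 / (0.6850 × 668.0) = 0.004699.
Head loss Δh = i · L = 0.004699 × 1320 = 6.202 m.

6.20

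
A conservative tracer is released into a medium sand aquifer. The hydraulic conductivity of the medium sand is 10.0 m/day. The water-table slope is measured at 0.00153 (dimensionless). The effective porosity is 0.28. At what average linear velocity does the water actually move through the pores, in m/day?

Hydraulic gradient i = 0.00153.
Darcy flux q = K · i = 10.00 × 0.001530 = 0.01530 m/day.
Seepage velocity v = q / n_e = 0.01530 / 0.28 = 0.05464 m/day.

0.0546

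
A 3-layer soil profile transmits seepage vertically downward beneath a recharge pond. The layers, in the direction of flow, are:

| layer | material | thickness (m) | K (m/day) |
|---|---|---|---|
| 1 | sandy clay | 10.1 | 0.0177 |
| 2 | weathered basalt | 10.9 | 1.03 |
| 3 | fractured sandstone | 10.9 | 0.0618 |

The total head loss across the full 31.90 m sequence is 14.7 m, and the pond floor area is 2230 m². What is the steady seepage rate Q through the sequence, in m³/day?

Flow is perpendicular to layering, so the layers act in series and the equivalent K is the thickness-weighted harmonic mean.
Total thickness L = 10.1 + 10.9 + 10.9 = 31.90 m.
Σ(b_i/K_i) = 10.1/0.0177 + 10.9/1.03 + 10.9/0.0618 = 757.6 d.
K_eq = L / Σ(b_i/K_i) = 31.90 / 757.6 = 0.04211 m/day.
Q = K_eq · A · (Δh/L) = 0.04211 × 2230 × (14.7/31.90) = 43.27 m³/day.

43.3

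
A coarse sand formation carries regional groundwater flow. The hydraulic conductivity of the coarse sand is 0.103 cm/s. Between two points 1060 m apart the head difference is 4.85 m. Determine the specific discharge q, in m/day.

Convert K: 0.103 cm/s × 864 = 88.99 m/day.
Hydraulic gradient i = Δh / L = 4.85 / 1060 = 0.004575.
Specific discharge q = K · i = 88.99 × 0.004575 = 0.4072 m/day.

0.407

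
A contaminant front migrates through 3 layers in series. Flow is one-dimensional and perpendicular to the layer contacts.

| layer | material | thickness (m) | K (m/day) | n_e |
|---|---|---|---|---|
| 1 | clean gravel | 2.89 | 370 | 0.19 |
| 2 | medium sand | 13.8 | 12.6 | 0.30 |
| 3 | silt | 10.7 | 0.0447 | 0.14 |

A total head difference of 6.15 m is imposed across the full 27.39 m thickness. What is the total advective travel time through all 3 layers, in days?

242

With flow normal to the layers, continuity requires the same specific discharge q through every layer.
Σ(b_i/K_i) = 2.89/370 + 13.8/12.6 + 10.7/0.0447 = 240.5 d.
q = Δh / Σ(b_i/K_i) = 6.15 / 240.5 = 0.02557 m/day.
In each layer the seepage velocity is v_i = q/n_i, so the layer transit time is t_i = b_i·n_i / q:
  layer 1 (clean gravel): t_1 = 2.89 × 0.19 / 0.02557 = 21.47 d
  layer 2 (medium sand): t_2 = 13.8 × 0.30 / 0.02557 = 161.9 d
  layer 3 (silt): t_3 = 10.7 × 0.14 / 0.02557 = 58.57 d
Total t = Σ t_i = 241.9 days.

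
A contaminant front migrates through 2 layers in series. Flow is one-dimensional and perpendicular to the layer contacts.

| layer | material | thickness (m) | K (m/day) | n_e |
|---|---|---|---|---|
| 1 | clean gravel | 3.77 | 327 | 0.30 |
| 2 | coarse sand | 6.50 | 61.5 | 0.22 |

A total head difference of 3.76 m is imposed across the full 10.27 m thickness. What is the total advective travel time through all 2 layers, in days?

With flow normal to the layers, continuity requires the same specific discharge q through every layer.
Σ(b_i/K_i) = 3.77/327 + 6.50/61.5 = 0.1172 d.
q = Δh / Σ(b_i/K_i) = 3.76 / 0.1172 = 32.08 m/day.
In each layer the seepage velocity is v_i = q/n_i, so the layer transit time is t_i = b_i·n_i / q:
  layer 1 (clean gravel): t_1 = 3.77 × 0.30 / 32.08 = 0.03526 d
  layer 2 (coarse sand): t_2 = 6.50 × 0.22 / 32.08 = 0.04458 d
Total t = Σ t_i = 0.07984 days.

0.0798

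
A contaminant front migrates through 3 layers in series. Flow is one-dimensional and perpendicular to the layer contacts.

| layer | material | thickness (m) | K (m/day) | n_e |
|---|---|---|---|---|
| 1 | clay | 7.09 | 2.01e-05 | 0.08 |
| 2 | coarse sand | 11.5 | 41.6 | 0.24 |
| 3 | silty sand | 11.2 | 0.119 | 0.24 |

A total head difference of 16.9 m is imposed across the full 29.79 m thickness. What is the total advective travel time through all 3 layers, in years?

With flow normal to the layers, continuity requires the same specific discharge q through every layer.
Σ(b_i/K_i) = 7.09/2.01e-05 + 11.5/41.6 + 11.2/0.119 = 3.528e+05 d.
q = Δh / Σ(b_i/K_i) = 16.9 / 3.528e+05 = 4.790e-05 m/day.
In each layer the seepage velocity is v_i = q/n_i, so the layer transit time is t_i = b_i·n_i / q:
  layer 1 (clay): t_1 = 7.09 × 0.08 / 4.790e-05 = 11842 d
  layer 2 (coarse sand): t_2 = 11.5 × 0.24 / 4.790e-05 = 57622 d
  layer 3 (silty sand): t_3 = 11.2 × 0.24 / 4.790e-05 = 56119 d
Total t = Σ t_i = 1.256e+05 days = 343.8 years.

344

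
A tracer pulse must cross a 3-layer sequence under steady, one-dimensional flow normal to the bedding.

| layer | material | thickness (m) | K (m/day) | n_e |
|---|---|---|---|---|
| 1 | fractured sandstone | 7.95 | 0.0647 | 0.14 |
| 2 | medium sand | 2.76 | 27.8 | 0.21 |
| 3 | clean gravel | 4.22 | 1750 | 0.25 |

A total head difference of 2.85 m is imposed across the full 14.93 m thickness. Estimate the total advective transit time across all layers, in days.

With flow normal to the layers, continuity requires the same specific discharge q through every layer.
Σ(b_i/K_i) = 7.95/0.0647 + 2.76/27.8 + 4.22/1750 = 123.0 d.
q = Δh / Σ(b_i/K_i) = 2.85 / 123.0 = 0.02318 m/day.
In each layer the seepage velocity is v_i = q/n_i, so the layer transit time is t_i = b_i·n_i / q:
  layer 1 (fractured sandstone): t_1 = 7.95 × 0.14 / 0.02318 = 48.03 d
  layer 2 (medium sand): t_2 = 2.76 × 0.21 / 0.02318 = 25.01 d
  layer 3 (clean gravel): t_3 = 4.22 × 0.25 / 0.02318 = 45.52 d
Total t = Σ t_i = 118.6 days.

119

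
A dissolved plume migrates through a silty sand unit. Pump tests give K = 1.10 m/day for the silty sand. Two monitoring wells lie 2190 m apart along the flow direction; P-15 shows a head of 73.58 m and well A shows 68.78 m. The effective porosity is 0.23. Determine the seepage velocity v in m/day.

0.0105

Hydraulic gradient i = (73.58 − 68.78) / 2190 = 4.8 / 2190 = 0.002192.
Darcy flux q = K · i = 1.100 × 0.002192 = 0.002411 m/day.
Seepage velocity v = q / n_e = 0.002411 / 0.23 = 0.01048 m/day.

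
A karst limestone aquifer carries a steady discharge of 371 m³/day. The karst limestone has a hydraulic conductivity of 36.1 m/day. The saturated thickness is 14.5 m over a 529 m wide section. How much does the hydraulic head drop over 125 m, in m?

0.167

Cross-sectional area A = 529 × 14.5 = 7670 m².
From Q = K·A·i, i = Q / (K·A) = 371 / (36.10 × 7670) = 0.001340.
Head loss Δh = i · L = 0.001340 × 125 = 0.1675 m.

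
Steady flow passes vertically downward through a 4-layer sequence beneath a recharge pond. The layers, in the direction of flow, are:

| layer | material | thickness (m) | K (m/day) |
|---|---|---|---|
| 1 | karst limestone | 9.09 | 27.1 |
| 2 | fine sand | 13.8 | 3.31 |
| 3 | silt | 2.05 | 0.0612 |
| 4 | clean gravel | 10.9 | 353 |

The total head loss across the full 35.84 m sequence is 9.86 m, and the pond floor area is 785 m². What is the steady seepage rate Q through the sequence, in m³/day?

Flow is perpendicular to layering, so the layers act in series and the equivalent K is the thickness-weighted harmonic mean.
Total thickness L = 9.09 + 13.8 + 2.05 + 10.9 = 35.84 m.
Σ(b_i/K_i) = 9.09/27.1 + 13.8/3.31 + 2.05/0.0612 + 10.9/353 = 38.03 d.
K_eq = L / Σ(b_i/K_i) = 35.84 / 38.03 = 0.9424 m/day.
Q = K_eq · A · (Δh/L) = 0.9424 × 785 × (9.86/35.84) = 203.5 m³/day.

204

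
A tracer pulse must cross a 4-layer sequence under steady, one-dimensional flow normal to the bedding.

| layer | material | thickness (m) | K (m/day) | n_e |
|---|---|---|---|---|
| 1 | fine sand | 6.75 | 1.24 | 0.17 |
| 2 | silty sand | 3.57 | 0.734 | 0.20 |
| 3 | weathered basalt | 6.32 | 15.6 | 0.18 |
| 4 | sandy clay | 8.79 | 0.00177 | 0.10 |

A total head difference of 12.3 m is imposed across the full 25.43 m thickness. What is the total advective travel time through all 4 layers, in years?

With flow normal to the layers, continuity requires the same specific discharge q through every layer.
Σ(b_i/K_i) = 6.75/1.24 + 3.57/0.734 + 6.32/15.6 + 8.79/0.00177 = 4977 d.
q = Δh / Σ(b_i/K_i) = 12.3 / 4977 = 0.002471 m/day.
In each layer the seepage velocity is v_i = q/n_i, so the layer transit time is t_i = b_i·n_i / q:
  layer 1 (fine sand): t_1 = 6.75 × 0.17 / 0.002471 = 464.3 d
  layer 2 (silty sand): t_2 = 3.57 × 0.20 / 0.002471 = 288.9 d
  layer 3 (weathered basalt): t_3 = 6.32 × 0.18 / 0.002471 = 460.3 d
  layer 4 (sandy clay): t_4 = 8.79 × 0.10 / 0.002471 = 355.7 d
Total t = Σ t_i = 1569 days = 4.296 years.

4.30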